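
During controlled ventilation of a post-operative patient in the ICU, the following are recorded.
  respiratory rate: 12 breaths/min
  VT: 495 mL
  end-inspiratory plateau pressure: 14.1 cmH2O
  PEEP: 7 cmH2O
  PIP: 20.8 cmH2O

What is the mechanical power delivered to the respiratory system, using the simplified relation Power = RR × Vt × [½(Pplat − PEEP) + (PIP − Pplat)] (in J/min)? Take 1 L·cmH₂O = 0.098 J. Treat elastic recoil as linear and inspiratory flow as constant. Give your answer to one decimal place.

Per-breath work = Vt × [½(Pplat−PEEP) + (PIP−Pplat)] = 0.495 × [0.5×7.1 + 6.7] = 0.495 × 10.25 = 5.074 L·cmH2O.
Power = 12 × 5.074 = 60.888 L·cmH2O/min.
× 0.098 J/(L·cmH2O) → 5.967 J/min.

6.0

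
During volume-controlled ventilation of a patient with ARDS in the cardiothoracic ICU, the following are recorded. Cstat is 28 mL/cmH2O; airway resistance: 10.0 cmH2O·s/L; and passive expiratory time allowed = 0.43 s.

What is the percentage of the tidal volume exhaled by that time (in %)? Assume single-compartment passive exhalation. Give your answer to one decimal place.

τ = R × C = 10.0 × 28 mL/cmH2O = 10.0 × 0.028 L/cmH2O = 0.28 s.
Passive exhalation: V(t)/V₀ = e^(−t/τ) = e^(−0.43/0.28) = 0.2153.
Fraction exhaled = 1 − 0.2153 = 0.7847 → 78.47%.

78.5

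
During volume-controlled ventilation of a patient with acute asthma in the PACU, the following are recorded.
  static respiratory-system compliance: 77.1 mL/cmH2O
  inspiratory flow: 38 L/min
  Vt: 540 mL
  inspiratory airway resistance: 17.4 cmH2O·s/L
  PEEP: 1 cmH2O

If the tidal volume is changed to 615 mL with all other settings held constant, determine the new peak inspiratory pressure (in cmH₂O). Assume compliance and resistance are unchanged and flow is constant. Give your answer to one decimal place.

Flow: 38 L/min ÷ 60 = 0.6333 L/s.
PIP = Vt/C + R·V̇ + PEEP (constant-flow equation of motion).
Only the elastic term changes: ΔPIP = ΔVt / C = (615 − 540) / 77.1 = 0.9728 cmH2O.
Original PIP = 540/77.1 + 17.4×0.6333 + 1 = 19.023 cmH2O; new PIP = 19.023 + (0.9728) = 19.996 cmH2O.

20.0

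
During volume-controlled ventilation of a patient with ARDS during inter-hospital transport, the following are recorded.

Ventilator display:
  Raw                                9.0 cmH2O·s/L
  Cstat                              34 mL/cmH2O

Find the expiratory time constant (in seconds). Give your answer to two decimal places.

τ = R × C = 9.0 × 34 mL/cmH2O = 9.0 × 0.034 L/cmH2O = 0.306 s.

0.31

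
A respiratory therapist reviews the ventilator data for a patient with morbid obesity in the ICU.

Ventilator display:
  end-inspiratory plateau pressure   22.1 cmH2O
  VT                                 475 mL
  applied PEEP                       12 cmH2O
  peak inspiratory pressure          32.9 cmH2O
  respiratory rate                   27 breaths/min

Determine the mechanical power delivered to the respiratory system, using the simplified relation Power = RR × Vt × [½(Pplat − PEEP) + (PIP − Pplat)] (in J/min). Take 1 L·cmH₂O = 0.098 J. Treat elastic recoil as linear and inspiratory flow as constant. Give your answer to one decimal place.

19.9

Per-breath work = Vt × [½(Pplat−PEEP) + (PIP−Pplat)] = 0.475 × [0.5×10.1 + 10.8] = 0.475 × 15.85 = 7.529 L·cmH2O.
Power = 27 × 7.529 = 203.28 L·cmH2O/min.
× 0.098 J/(L·cmH2O) → 19.921 J/min.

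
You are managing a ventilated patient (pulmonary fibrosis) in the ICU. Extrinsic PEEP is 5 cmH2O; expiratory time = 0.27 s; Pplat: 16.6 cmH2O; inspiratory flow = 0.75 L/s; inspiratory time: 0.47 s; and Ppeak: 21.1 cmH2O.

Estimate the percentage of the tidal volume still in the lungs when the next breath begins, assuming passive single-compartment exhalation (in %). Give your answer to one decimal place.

Vt = flow × Ti = 0.75 L/s × 0.47 s × 1000 mL/L = 352.5 mL.
R = (PIP − Pplat)/V̇ = (21.1 − 16.6) / 0.75 = 4.5/0.75 = 6.0 cmH2O·s/L.
C = Vt/(Pplat − PEEP) = 352.5 / (16.6 − 5) = 352.5/11.6 = 30.388 mL/cmH2O.
τ = R × C = 6.0 × 0.03039 L/cmH2O = 0.1823 s.
Fraction remaining at end-expiration = e^(−Te/τ) = e^(−0.27/0.1823) = 0.2274 → 22.74%.

22.7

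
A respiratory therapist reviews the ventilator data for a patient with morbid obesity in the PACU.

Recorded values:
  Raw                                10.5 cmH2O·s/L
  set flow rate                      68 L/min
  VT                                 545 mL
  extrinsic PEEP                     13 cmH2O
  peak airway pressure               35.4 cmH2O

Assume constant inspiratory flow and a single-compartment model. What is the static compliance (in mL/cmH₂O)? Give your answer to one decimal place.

Flow: 68 L/min ÷ 60 = 1.1333 L/s.
Equation of motion (constant flow): PIP = Vt/C + R·V̇ + PEEP.
Vt/C = PIP − R·V̇ − PEEP = 35.4 − 10.5×1.1333 − 13 = 35.4 − 11.9 − 13 = 10.5 cmH2O.
C = Vt / 10.5 = 545 / 10.5 = 51.905 mL/cmH2O.

51.9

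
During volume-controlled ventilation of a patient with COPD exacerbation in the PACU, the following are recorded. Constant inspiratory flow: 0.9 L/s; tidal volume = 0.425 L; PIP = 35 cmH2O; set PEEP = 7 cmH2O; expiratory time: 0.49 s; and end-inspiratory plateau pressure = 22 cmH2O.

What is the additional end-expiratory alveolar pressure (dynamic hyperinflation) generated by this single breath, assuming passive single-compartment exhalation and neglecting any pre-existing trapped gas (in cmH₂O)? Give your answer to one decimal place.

4.5

R = (PIP − Pplat)/V̇ = (35 − 22) / 0.9 = 13.0/0.9 = 14.444 cmH2O·s/L.
C = Vt/(Pplat − PEEP) = 425.0 / (22 − 7) = 425.0/15.0 = 28.333 mL/cmH2O.
τ = R × C = 14.444 × 0.02833 L/cmH2O = 0.4092 s.
Fraction remaining = e^(−Te/τ) = e^(−0.49/0.4092) = 0.302; trapped volume = 425.0 × 0.302 = 128.35 mL.
Additional alveolar pressure from trapping ≈ V_trapped / C = 128.35 / 28.333 = 4.53 cmH2O.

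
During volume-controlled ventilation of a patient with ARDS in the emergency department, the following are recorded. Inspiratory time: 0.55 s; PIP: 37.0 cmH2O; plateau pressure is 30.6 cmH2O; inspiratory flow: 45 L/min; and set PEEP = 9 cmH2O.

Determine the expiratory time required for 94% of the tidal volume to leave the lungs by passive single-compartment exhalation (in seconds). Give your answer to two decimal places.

Flow: 45 L/min ÷ 60 = 0.75 L/s.
Vt = flow × Ti = 0.75 L/s × 0.55 s × 1000 mL/L = 412.5 mL.
R = (PIP − Pplat)/V̇ = (37.0 − 30.6) / 0.75 = 6.4/0.75 = 8.533 cmH2O·s/L.
C = Vt/(Pplat − PEEP) = 412.5 / (30.6 − 9) = 412.5/21.6 = 19.097 mL/cmH2O.
τ = R × C = 8.533 × 0.0191 L/cmH2O = 0.163 s.
t = −τ·ln(1 − 0.94) = −0.163·ln(0.06) = 0.4586 s.

0.46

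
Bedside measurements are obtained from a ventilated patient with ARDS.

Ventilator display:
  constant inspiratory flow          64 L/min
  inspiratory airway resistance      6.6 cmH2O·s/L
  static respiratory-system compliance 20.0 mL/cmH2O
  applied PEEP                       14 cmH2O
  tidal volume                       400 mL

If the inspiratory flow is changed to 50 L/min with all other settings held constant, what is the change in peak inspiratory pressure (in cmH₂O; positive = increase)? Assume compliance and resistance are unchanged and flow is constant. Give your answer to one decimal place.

-1.5

Flow: 64 L/min ÷ 60 = 1.0667 L/s.
New flow: 50 L/min ÷ 60 = 0.8333 L/s.
PIP = Vt/C + R·V̇ + PEEP (constant-flow equation of motion).
Only the resistive term changes: ΔPIP = R × ΔV̇ = 6.6 × (0.8333 − 1.0667) = 6.6 × -0.2334 = -1.54 cmH2O.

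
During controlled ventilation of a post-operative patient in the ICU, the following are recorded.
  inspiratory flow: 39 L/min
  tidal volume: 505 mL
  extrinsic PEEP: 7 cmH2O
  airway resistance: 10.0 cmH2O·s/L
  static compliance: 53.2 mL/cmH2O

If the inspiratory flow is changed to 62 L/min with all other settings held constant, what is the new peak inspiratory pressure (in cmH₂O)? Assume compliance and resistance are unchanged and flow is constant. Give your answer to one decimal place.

Flow: 39 L/min ÷ 60 = 0.65 L/s.
New flow: 62 L/min ÷ 60 = 1.0333 L/s.
PIP = Vt/C + R·V̇ + PEEP (constant-flow equation of motion).
Only the resistive term changes: ΔPIP = R × ΔV̇ = 10.0 × (1.0333 − 0.65) = 10.0 × 0.3833 = 3.833 cmH2O.
Original PIP = 505/53.2 + 10.0×0.65 + 7 = 22.992 cmH2O; new PIP = 22.992 + (3.833) = 26.825 cmH2O.

26.8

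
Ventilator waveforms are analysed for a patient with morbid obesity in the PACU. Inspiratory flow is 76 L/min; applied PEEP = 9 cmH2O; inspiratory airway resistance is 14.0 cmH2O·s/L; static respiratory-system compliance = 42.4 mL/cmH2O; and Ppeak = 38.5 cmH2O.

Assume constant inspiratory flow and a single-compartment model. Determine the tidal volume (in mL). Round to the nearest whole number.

Flow: 76 L/min ÷ 60 = 1.2667 L/s.
Equation of motion (constant flow): PIP = Vt/C + R·V̇ + PEEP.
Vt/C = PIP − R·V̇ − PEEP = 38.5 − 17.734 − 9 = 11.766 cmH2O.
Vt = C × 11.766 = 42.4 × 11.766 = 498.88 mL.

499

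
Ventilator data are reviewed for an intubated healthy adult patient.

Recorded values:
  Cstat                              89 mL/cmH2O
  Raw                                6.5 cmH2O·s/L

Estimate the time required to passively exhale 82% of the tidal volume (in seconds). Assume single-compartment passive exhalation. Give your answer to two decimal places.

0.99

τ = R × C = 6.5 × 89 mL/cmH2O = 6.5 × 0.089 L/cmH2O = 0.5785 s.
Exhaled fraction f = 1 − e^(−t/τ) → t = −τ·ln(1 − f) = −0.5785·ln(0.18) = 0.992 s.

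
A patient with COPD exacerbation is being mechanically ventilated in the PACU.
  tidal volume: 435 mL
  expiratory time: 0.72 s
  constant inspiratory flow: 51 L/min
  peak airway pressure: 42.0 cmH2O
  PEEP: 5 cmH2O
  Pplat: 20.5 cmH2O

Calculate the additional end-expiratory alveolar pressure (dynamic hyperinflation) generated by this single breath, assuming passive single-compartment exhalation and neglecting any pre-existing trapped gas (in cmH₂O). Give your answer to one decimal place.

Flow: 51 L/min ÷ 60 = 0.85 L/s.
R = (PIP − Pplat)/V̇ = (42.0 − 20.5) / 0.85 = 21.5/0.85 = 25.294 cmH2O·s/L.
C = Vt/(Pplat − PEEP) = 435.0 / (20.5 − 5) = 435.0/15.5 = 28.065 mL/cmH2O.
τ = R × C = 25.294 × 0.02807 L/cmH2O = 0.71 s.
Fraction remaining = e^(−Te/τ) = e^(−0.72/0.71) = 0.3627; trapped volume = 435.0 × 0.3627 = 157.77 mL.
Additional alveolar pressure from trapping ≈ V_trapped / C = 157.77 / 28.065 = 5.622 cmH2O.

5.6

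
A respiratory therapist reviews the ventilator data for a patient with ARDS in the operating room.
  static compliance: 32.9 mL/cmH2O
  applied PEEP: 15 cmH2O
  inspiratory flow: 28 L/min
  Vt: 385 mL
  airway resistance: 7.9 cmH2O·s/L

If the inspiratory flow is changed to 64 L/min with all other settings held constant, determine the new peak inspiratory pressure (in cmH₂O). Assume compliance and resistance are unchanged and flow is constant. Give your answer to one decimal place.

Flow: 28 L/min ÷ 60 = 0.4667 L/s.
New flow: 64 L/min ÷ 60 = 1.0667 L/s.
PIP = Vt/C + R·V̇ + PEEP (constant-flow equation of motion).
Only the resistive term changes: ΔPIP = R × ΔV̇ = 7.9 × (1.0667 − 0.4667) = 7.9 × 0.6 = 4.74 cmH2O.
Original PIP = 385/32.9 + 7.9×0.4667 + 15 = 30.389 cmH2O; new PIP = 30.389 + (4.74) = 35.129 cmH2O.

35.1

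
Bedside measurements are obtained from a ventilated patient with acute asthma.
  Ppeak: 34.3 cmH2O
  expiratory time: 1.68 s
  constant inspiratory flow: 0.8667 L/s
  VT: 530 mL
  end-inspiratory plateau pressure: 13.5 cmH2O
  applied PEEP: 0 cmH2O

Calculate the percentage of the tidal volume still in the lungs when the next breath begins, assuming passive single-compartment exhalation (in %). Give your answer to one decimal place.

16.8

R = (PIP − Pplat)/V̇ = (34.3 − 13.5) / 0.8667 = 20.8/0.8667 = 23.999 cmH2O·s/L.
C = Vt/(Pplat − PEEP) = 530.0 / (13.5 − 0) = 530.0/13.5 = 39.259 mL/cmH2O.
τ = R × C = 23.999 × 0.03926 L/cmH2O = 0.9422 s.
Fraction remaining at end-expiration = e^(−Te/τ) = e^(−1.68/0.9422) = 0.1681 → 16.81%.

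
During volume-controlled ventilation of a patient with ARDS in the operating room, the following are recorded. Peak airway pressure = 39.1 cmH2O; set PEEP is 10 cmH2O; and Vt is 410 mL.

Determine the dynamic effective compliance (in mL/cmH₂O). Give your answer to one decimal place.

14.1

Dynamic compliance = Vt / (PIP − PEEP) = 410 / (39.1 − 10) = 410 / 29.1 = 14.089 mL/cmH2O.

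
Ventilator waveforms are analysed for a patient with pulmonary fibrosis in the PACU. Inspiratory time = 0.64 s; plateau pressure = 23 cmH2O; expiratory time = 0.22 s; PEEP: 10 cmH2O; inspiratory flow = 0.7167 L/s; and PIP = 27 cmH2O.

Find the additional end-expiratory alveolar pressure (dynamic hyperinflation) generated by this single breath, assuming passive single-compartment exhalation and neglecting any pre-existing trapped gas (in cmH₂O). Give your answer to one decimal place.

4.3

Vt = flow × Ti = 0.7167 L/s × 0.64 s × 1000 mL/L = 458.69 mL.
R = (PIP − Pplat)/V̇ = (27 − 23) / 0.7167 = 4.0/0.7167 = 5.581 cmH2O·s/L.
C = Vt/(Pplat − PEEP) = 458.69 / (23 − 10) = 458.69/13.0 = 35.284 mL/cmH2O.
τ = R × C = 5.581 × 0.03528 L/cmH2O = 0.1969 s.
Fraction remaining = e^(−Te/τ) = e^(−0.22/0.1969) = 0.3272; trapped volume = 458.69 × 0.3272 = 150.08 mL.
Additional alveolar pressure from trapping ≈ V_trapped / C = 150.08 / 35.284 = 4.253 cmH2O.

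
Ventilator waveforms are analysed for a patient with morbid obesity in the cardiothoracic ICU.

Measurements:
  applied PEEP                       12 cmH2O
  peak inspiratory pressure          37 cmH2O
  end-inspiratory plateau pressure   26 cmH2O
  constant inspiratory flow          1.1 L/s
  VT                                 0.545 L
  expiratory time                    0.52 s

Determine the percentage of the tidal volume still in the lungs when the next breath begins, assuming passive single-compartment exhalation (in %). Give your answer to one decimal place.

26.3

R = (PIP − Pplat)/V̇ = (37 − 26) / 1.1 = 11.0/1.1 = 10.0 cmH2O·s/L.
C = Vt/(Pplat − PEEP) = 545.0 / (26 − 12) = 545.0/14.0 = 38.929 mL/cmH2O.
τ = R × C = 10.0 × 0.03893 L/cmH2O = 0.3893 s.
Fraction remaining at end-expiration = e^(−Te/τ) = e^(−0.52/0.3893) = 0.263 → 26.3%.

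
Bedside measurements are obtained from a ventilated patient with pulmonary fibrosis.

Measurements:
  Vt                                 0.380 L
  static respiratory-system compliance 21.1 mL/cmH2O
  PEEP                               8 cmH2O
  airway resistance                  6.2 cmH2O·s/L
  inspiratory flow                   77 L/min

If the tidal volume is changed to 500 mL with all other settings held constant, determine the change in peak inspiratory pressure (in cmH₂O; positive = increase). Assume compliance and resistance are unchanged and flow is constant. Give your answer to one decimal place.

PIP = Vt/C + R·V̇ + PEEP (constant-flow equation of motion).
Only the elastic term changes: ΔPIP = ΔVt / C = (500 − 380) / 21.1 = 5.687 cmH2O.

5.7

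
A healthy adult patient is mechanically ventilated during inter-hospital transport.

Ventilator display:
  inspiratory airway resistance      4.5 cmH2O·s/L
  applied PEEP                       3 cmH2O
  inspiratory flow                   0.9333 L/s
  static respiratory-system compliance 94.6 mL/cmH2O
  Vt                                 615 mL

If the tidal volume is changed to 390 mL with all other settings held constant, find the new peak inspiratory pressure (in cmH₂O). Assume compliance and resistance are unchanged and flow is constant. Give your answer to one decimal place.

11.3

PIP = Vt/C + R·V̇ + PEEP (constant-flow equation of motion).
Only the elastic term changes: ΔPIP = ΔVt / C = (390 − 615) / 94.6 = -2.378 cmH2O.
Original PIP = 615/94.6 + 4.5×0.9333 + 3 = 13.701 cmH2O; new PIP = 13.701 + (-2.378) = 11.323 cmH2O.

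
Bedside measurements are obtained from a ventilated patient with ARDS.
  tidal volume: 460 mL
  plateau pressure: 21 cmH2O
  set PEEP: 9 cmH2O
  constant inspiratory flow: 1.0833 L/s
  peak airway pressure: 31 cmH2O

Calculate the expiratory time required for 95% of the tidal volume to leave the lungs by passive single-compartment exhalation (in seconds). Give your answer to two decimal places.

R = (PIP − Pplat)/V̇ = (31 − 21) / 1.0833 = 10.0/1.0833 = 9.231 cmH2O·s/L.
C = Vt/(Pplat − PEEP) = 460.0 / (21 − 9) = 460.0/12.0 = 38.333 mL/cmH2O.
τ = R × C = 9.231 × 0.03833 L/cmH2O = 0.3538 s.
t = −τ·ln(1 − 0.95) = −0.3538·ln(0.05) = 1.06 s.

1.06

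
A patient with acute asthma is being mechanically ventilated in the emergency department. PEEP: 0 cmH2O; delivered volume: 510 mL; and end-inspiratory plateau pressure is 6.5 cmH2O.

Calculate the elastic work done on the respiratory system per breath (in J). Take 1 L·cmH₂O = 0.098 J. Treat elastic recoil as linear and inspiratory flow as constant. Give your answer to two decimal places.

Elastic work ≈ ½ × (Pplat − PEEP) × Vt = 0.5 × (6.5 − 0) × 0.510 L = 0.5 × 6.5 × 0.510 = 1.658 L·cmH2O.
× 0.098 J/(L·cmH2O) → 0.1625 J.

0.16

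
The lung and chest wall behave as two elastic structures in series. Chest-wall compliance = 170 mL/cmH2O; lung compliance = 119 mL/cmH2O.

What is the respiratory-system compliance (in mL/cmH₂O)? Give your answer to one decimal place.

Lung and chest wall are elastances in series: 1/Crs = 1/CL + 1/Ccw.
1/Crs = 1/119 + 1/170 = 0.01429.
Crs = 69.979 mL/cmH2O.

70.0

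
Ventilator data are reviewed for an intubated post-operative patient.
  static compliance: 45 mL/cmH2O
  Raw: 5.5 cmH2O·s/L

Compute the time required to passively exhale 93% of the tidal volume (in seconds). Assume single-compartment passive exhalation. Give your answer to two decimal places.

0.66

τ = R × C = 5.5 × 45 mL/cmH2O = 5.5 × 0.045 L/cmH2O = 0.2475 s.
Exhaled fraction f = 1 − e^(−t/τ) → t = −τ·ln(1 − f) = −0.2475·ln(0.07) = 0.6582 s.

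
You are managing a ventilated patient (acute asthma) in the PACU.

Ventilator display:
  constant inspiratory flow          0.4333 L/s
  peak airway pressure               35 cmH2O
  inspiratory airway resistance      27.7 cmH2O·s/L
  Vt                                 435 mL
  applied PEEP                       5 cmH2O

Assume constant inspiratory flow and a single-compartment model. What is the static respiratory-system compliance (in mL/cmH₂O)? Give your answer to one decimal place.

Equation of motion (constant flow): PIP = Vt/C + R·V̇ + PEEP.
Vt/C = PIP − R·V̇ − PEEP = 35 − 27.7×0.4333 − 5 = 35 − 12.002 − 5 = 17.998 cmH2O.
C = Vt / 17.998 = 435 / 17.998 = 24.169 mL/cmH2O.

24.2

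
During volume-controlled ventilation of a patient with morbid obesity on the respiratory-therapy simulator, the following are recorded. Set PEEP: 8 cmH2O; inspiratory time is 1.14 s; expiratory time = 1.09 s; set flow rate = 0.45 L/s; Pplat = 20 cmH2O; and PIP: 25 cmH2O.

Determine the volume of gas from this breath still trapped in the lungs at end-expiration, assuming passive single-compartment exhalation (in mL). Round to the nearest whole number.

Vt = flow × Ti = 0.45 L/s × 1.14 s × 1000 mL/L = 513.0 mL.
R = (PIP − Pplat)/V̇ = (25 − 20) / 0.45 = 5.0/0.45 = 11.111 cmH2O·s/L.
C = Vt/(Pplat − PEEP) = 513.0 / (20 − 8) = 513.0/12.0 = 42.75 mL/cmH2O.
τ = R × C = 11.111 × 0.04275 L/cmH2O = 0.475 s.
Fraction remaining = e^(−Te/τ) = e^(−1.09/0.475) = 0.1008.
Trapped volume = 513.0 × 0.1008 = 51.71 mL.

52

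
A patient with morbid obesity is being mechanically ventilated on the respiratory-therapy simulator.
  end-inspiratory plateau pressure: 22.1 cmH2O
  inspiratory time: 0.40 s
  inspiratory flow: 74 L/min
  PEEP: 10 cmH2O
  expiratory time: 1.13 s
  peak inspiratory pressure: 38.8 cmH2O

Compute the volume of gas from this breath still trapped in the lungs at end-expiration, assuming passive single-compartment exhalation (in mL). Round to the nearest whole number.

Flow: 74 L/min ÷ 60 = 1.2333 L/s.
Vt = flow × Ti = 1.2333 L/s × 0.40 s × 1000 mL/L = 493.32 mL.
R = (PIP − Pplat)/V̇ = (38.8 − 22.1) / 1.2333 = 16.7/1.2333 = 13.541 cmH2O·s/L.
C = Vt/(Pplat − PEEP) = 493.32 / (22.1 − 10) = 493.32/12.1 = 40.77 mL/cmH2O.
τ = R × C = 13.541 × 0.04077 L/cmH2O = 0.5521 s.
Fraction remaining = e^(−Te/τ) = e^(−1.13/0.5521) = 0.1292.
Trapped volume = 493.32 × 0.1292 = 63.737 mL.

64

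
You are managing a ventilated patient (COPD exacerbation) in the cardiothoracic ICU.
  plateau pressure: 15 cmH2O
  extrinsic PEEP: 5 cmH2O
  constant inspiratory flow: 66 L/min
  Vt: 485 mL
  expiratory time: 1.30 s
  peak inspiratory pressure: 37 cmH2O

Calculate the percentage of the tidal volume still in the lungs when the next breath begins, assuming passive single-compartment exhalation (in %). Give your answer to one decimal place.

26.2

Flow: 66 L/min ÷ 60 = 1.1 L/s.
R = (PIP − Pplat)/V̇ = (37 − 15) / 1.1 = 22.0/1.1 = 20.0 cmH2O·s/L.
C = Vt/(Pplat − PEEP) = 485.0 / (15 − 5) = 485.0/10.0 = 48.5 mL/cmH2O.
τ = R × C = 20.0 × 0.0485 L/cmH2O = 0.97 s.
Fraction remaining at end-expiration = e^(−Te/τ) = e^(−1.30/0.97) = 0.2618 → 26.18%.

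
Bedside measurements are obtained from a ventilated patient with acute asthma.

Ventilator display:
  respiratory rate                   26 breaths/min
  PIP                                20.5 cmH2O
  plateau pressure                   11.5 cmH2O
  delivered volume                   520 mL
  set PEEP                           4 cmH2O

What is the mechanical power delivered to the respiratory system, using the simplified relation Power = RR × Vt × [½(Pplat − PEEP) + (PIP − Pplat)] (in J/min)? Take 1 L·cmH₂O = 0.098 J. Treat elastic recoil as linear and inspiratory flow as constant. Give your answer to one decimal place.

Per-breath work = Vt × [½(Pplat−PEEP) + (PIP−Pplat)] = 0.520 × [0.5×7.5 + 9.0] = 0.520 × 12.75 = 6.63 L·cmH2O.
Power = 26 × 6.63 = 172.38 L·cmH2O/min.
× 0.098 J/(L·cmH2O) → 16.893 J/min.

16.9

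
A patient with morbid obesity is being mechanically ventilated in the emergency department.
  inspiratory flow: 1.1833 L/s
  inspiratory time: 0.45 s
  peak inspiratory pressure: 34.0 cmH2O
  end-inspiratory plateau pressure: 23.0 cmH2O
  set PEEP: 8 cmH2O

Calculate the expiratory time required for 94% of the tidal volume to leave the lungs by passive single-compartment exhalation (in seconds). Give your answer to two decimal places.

Vt = flow × Ti = 1.1833 L/s × 0.45 s × 1000 mL/L = 532.49 mL.
R = (PIP − Pplat)/V̇ = (34.0 − 23.0) / 1.1833 = 11.0/1.1833 = 9.296 cmH2O·s/L.
C = Vt/(Pplat − PEEP) = 532.49 / (23.0 − 8) = 532.49/15.0 = 35.499 mL/cmH2O.
τ = R × C = 9.296 × 0.0355 L/cmH2O = 0.33 s.
t = −τ·ln(1 − 0.94) = −0.33·ln(0.06) = 0.9284 s.

0.93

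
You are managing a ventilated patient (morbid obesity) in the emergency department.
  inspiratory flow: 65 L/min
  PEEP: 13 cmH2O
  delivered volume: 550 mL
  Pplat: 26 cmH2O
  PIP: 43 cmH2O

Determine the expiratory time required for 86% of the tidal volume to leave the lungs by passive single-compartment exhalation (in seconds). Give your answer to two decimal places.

Flow: 65 L/min ÷ 60 = 1.0833 L/s.
R = (PIP − Pplat)/V̇ = (43 − 26) / 1.0833 = 17.0/1.0833 = 15.693 cmH2O·s/L.
C = Vt/(Pplat − PEEP) = 550.0 / (26 − 13) = 550.0/13.0 = 42.308 mL/cmH2O.
τ = R × C = 15.693 × 0.04231 L/cmH2O = 0.664 s.
t = −τ·ln(1 − 0.86) = −0.664·ln(0.14) = 1.305 s.

1.31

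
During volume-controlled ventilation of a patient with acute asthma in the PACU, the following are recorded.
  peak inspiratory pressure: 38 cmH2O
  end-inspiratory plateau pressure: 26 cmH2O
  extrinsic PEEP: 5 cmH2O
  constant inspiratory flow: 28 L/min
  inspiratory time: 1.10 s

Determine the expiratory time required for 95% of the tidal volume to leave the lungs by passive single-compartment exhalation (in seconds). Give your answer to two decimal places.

Flow: 28 L/min ÷ 60 = 0.4667 L/s.
Vt = flow × Ti = 0.4667 L/s × 1.10 s × 1000 mL/L = 513.37 mL.
R = (PIP − Pplat)/V̇ = (38 − 26) / 0.4667 = 12.0/0.4667 = 25.712 cmH2O·s/L.
C = Vt/(Pplat − PEEP) = 513.37 / (26 − 5) = 513.37/21.0 = 24.446 mL/cmH2O.
τ = R × C = 25.712 × 0.02445 L/cmH2O = 0.6287 s.
t = −τ·ln(1 − 0.95) = −0.6287·ln(0.05) = 1.883 s.

1.88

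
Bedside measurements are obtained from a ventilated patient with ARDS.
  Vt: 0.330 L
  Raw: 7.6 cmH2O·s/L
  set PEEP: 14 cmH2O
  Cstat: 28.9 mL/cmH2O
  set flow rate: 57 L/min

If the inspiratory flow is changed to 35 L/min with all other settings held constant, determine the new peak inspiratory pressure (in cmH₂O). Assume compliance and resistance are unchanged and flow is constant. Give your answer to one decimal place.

Flow: 57 L/min ÷ 60 = 0.95 L/s.
New flow: 35 L/min ÷ 60 = 0.5833 L/s.
PIP = Vt/C + R·V̇ + PEEP (constant-flow equation of motion).
Only the resistive term changes: ΔPIP = R × ΔV̇ = 7.6 × (0.5833 − 0.95) = 7.6 × -0.3667 = -2.787 cmH2O.
Original PIP = 330/28.9 + 7.6×0.95 + 14 = 32.639 cmH2O; new PIP = 32.639 + (-2.787) = 29.852 cmH2O.

29.9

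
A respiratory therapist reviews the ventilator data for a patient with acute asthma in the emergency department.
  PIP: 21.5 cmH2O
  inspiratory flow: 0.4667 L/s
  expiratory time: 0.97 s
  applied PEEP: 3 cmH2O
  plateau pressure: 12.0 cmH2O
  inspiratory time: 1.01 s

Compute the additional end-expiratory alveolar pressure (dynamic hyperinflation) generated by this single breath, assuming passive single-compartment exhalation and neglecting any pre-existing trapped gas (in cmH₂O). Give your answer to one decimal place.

Vt = flow × Ti = 0.4667 L/s × 1.01 s × 1000 mL/L = 471.37 mL.
R = (PIP − Pplat)/V̇ = (21.5 − 12.0) / 0.4667 = 9.5/0.4667 = 20.356 cmH2O·s/L.
C = Vt/(Pplat − PEEP) = 471.37 / (12.0 − 3) = 471.37/9.0 = 52.374 mL/cmH2O.
τ = R × C = 20.356 × 0.05237 L/cmH2O = 1.066 s.
Fraction remaining = e^(−Te/τ) = e^(−0.97/1.066) = 0.4025; trapped volume = 471.37 × 0.4025 = 189.73 mL.
Additional alveolar pressure from trapping ≈ V_trapped / C = 189.73 / 52.374 = 3.623 cmH2O.

3.6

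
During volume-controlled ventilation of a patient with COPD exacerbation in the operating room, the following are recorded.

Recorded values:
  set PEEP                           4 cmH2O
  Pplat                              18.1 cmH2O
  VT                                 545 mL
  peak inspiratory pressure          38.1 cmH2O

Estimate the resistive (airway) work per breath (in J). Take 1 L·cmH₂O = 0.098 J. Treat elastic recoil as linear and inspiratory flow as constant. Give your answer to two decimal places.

1.07

With constant inspiratory flow the resistive pressure is constant at PIP − Pplat = 38.1 − 18.1 = 20.0 cmH2O, so resistive work = 20.0 × 0.545 = 10.9 L·cmH2O.
× 0.098 J/(L·cmH2O) → 1.068 J.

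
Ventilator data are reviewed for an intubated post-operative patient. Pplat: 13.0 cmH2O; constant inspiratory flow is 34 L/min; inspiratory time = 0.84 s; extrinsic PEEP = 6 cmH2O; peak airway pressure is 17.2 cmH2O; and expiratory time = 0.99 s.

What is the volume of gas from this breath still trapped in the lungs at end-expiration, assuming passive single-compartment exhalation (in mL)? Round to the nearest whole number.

67

Flow: 34 L/min ÷ 60 = 0.5667 L/s.
Vt = flow × Ti = 0.5667 L/s × 0.84 s × 1000 mL/L = 476.03 mL.
R = (PIP − Pplat)/V̇ = (17.2 − 13.0) / 0.5667 = 4.2/0.5667 = 7.411 cmH2O·s/L.
C = Vt/(Pplat − PEEP) = 476.03 / (13.0 − 6) = 476.03/7.0 = 68.004 mL/cmH2O.
τ = R × C = 7.411 × 0.068 L/cmH2O = 0.5039 s.
Fraction remaining = e^(−Te/τ) = e^(−0.99/0.5039) = 0.1402.
Trapped volume = 476.03 × 0.1402 = 66.739 mL.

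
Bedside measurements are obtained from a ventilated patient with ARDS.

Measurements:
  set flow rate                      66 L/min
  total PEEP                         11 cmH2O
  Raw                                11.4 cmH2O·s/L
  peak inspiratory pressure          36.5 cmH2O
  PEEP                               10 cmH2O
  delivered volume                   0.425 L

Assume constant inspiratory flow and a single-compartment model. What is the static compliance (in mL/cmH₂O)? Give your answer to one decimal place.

32.8

Flow: 66 L/min ÷ 60 = 1.1 L/s.
Total PEEP = 11 cmH2O (set 10 + intrinsic 1); this is the baseline alveolar pressure.
Equation of motion (constant flow): PIP = Vt/C + R·V̇ + PEEP.
Vt/C = PIP − R·V̇ − PEEP = 36.5 − 11.4×1.1 − 11 = 36.5 − 12.54 − 11 = 12.96 cmH2O.
C = Vt / 12.96 = 425 / 12.96 = 32.793 mL/cmH2O.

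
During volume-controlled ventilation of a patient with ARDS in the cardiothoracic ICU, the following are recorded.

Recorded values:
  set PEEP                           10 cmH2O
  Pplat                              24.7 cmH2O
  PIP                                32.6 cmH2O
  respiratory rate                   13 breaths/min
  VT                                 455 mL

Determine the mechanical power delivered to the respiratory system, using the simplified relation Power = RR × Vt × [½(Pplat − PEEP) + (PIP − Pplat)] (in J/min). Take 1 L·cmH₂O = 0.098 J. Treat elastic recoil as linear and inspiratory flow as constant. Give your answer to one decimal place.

Per-breath work = Vt × [½(Pplat−PEEP) + (PIP−Pplat)] = 0.455 × [0.5×14.7 + 7.9] = 0.455 × 15.25 = 6.939 L·cmH2O.
Power = 13 × 6.939 = 90.207 L·cmH2O/min.
× 0.098 J/(L·cmH2O) → 8.84 J/min.

8.8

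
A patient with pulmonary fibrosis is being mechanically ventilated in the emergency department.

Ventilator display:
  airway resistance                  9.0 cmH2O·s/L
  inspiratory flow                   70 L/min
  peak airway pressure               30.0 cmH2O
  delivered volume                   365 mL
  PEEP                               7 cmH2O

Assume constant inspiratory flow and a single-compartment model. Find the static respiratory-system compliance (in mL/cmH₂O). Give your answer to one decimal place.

29.2

Flow: 70 L/min ÷ 60 = 1.1667 L/s.
Equation of motion (constant flow): PIP = Vt/C + R·V̇ + PEEP.
Vt/C = PIP − R·V̇ − PEEP = 30.0 − 9.0×1.1667 − 7 = 30.0 − 10.5 − 7 = 12.5 cmH2O.
C = Vt / 12.5 = 365 / 12.5 = 29.2 mL/cmH2O.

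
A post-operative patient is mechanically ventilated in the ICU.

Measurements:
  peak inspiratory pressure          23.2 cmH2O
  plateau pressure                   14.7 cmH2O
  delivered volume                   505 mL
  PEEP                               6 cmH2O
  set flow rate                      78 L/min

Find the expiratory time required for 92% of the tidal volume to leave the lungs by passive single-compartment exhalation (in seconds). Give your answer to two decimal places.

0.96

Flow: 78 L/min ÷ 60 = 1.3 L/s.
R = (PIP − Pplat)/V̇ = (23.2 − 14.7) / 1.3 = 8.5/1.3 = 6.538 cmH2O·s/L.
C = Vt/(Pplat − PEEP) = 505.0 / (14.7 − 6) = 505.0/8.7 = 58.046 mL/cmH2O.
τ = R × C = 6.538 × 0.05805 L/cmH2O = 0.3795 s.
t = −τ·ln(1 − 0.92) = −0.3795·ln(0.08) = 0.9585 s.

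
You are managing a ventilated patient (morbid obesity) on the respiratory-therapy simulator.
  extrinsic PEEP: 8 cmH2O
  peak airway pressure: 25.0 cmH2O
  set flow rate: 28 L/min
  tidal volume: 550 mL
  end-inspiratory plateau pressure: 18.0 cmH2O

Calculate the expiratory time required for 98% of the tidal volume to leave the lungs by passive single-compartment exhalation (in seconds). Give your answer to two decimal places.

Flow: 28 L/min ÷ 60 = 0.4667 L/s.
R = (PIP − Pplat)/V̇ = (25.0 − 18.0) / 0.4667 = 7.0/0.4667 = 14.999 cmH2O·s/L.
C = Vt/(Pplat − PEEP) = 550.0 / (18.0 − 8) = 550.0/10.0 = 55.0 mL/cmH2O.
τ = R × C = 14.999 × 0.055 L/cmH2O = 0.8249 s.
t = −τ·ln(1 − 0.98) = −0.8249·ln(0.02) = 3.227 s.

3.23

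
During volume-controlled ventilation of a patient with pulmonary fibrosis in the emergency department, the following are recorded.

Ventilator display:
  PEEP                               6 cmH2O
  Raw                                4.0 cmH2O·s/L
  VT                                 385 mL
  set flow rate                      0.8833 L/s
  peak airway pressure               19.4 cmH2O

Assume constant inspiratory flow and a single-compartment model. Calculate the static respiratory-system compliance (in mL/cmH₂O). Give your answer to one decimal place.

39.0

Equation of motion (constant flow): PIP = Vt/C + R·V̇ + PEEP.
Vt/C = PIP − R·V̇ − PEEP = 19.4 − 4.0×0.8833 − 6 = 19.4 − 3.533 − 6 = 9.867 cmH2O.
C = Vt / 9.867 = 385 / 9.867 = 39.019 mL/cmH2O.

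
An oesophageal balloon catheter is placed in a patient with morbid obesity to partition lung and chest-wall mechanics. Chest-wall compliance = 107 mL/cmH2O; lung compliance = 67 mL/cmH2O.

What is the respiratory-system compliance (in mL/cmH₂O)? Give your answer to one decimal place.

41.2

Lung and chest wall are elastances in series: 1/Crs = 1/CL + 1/Ccw.
1/Crs = 1/67 + 1/107 = 0.02427.
Crs = 41.203 mL/cmH2O.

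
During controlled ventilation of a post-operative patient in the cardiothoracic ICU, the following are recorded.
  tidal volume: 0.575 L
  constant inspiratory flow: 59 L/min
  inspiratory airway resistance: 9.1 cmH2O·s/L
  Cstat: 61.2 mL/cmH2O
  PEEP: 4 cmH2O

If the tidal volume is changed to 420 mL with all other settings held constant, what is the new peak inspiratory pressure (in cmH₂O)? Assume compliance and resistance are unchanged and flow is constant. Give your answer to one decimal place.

19.8

Flow: 59 L/min ÷ 60 = 0.9833 L/s.
PIP = Vt/C + R·V̇ + PEEP (constant-flow equation of motion).
Only the elastic term changes: ΔPIP = ΔVt / C = (420 − 575) / 61.2 = -2.533 cmH2O.
Original PIP = 575/61.2 + 9.1×0.9833 + 4 = 22.343 cmH2O; new PIP = 22.343 + (-2.533) = 19.81 cmH2O.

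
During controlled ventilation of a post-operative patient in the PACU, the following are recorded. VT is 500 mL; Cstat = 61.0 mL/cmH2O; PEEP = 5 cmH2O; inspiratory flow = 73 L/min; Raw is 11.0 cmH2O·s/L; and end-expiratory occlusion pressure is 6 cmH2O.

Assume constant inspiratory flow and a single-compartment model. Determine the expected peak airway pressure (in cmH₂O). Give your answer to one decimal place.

27.6

Flow: 73 L/min ÷ 60 = 1.2167 L/s.
Total PEEP = 6 cmH2O (set 5 + intrinsic 1); this is the baseline alveolar pressure.
Equation of motion (constant flow): PIP = Vt/C + R·V̇ + PEEP.
PIP = 500/61.0 + 11.0×1.2167 + 6 = 8.197 + 13.384 + 6 = 27.581 cmH2O.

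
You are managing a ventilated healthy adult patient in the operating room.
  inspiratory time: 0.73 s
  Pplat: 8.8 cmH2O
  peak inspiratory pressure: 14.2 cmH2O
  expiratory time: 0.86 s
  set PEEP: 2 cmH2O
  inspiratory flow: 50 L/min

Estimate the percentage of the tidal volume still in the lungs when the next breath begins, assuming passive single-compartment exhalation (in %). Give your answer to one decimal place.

Flow: 50 L/min ÷ 60 = 0.8333 L/s.
Vt = flow × Ti = 0.8333 L/s × 0.73 s × 1000 mL/L = 608.31 mL.
R = (PIP − Pplat)/V̇ = (14.2 − 8.8) / 0.8333 = 5.4/0.8333 = 6.48 cmH2O·s/L.
C = Vt/(Pplat − PEEP) = 608.31 / (8.8 − 2) = 608.31/6.8 = 89.457 mL/cmH2O.
τ = R × C = 6.48 × 0.08946 L/cmH2O = 0.5797 s.
Fraction remaining at end-expiration = e^(−Te/τ) = e^(−0.86/0.5797) = 0.2268 → 22.68%.

22.7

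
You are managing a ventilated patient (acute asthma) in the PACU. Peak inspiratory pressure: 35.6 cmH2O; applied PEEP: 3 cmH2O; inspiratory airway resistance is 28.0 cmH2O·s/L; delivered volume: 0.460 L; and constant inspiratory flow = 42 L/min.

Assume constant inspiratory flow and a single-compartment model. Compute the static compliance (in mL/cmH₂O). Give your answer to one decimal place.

Flow: 42 L/min ÷ 60 = 0.7 L/s.
Equation of motion (constant flow): PIP = Vt/C + R·V̇ + PEEP.
Vt/C = PIP − R·V̇ − PEEP = 35.6 − 28.0×0.7 − 3 = 35.6 − 19.6 − 3 = 13.0 cmH2O.
C = Vt / 13.0 = 460 / 13.0 = 35.385 mL/cmH2O.

35.4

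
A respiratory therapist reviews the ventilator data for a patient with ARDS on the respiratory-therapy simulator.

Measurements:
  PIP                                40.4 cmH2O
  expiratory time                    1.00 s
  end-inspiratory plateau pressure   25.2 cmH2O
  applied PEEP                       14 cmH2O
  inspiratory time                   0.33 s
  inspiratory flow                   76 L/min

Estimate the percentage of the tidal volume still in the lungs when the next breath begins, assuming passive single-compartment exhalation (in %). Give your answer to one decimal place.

10.7

Flow: 76 L/min ÷ 60 = 1.2667 L/s.
Vt = flow × Ti = 1.2667 L/s × 0.33 s × 1000 mL/L = 418.01 mL.
R = (PIP − Pplat)/V̇ = (40.4 − 25.2) / 1.2667 = 15.2/1.2667 = 12.0 cmH2O·s/L.
C = Vt/(Pplat − PEEP) = 418.01 / (25.2 − 14) = 418.01/11.2 = 37.322 mL/cmH2O.
τ = R × C = 12.0 × 0.03732 L/cmH2O = 0.4478 s.
Fraction remaining at end-expiration = e^(−Te/τ) = e^(−1.00/0.4478) = 0.1072 → 10.72%.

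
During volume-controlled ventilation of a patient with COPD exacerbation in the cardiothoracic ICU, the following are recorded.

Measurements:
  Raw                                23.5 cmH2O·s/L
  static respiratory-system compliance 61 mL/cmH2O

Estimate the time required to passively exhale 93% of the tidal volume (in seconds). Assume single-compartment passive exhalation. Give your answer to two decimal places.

τ = R × C = 23.5 × 61 mL/cmH2O = 23.5 × 0.061 L/cmH2O = 1.434 s.
Exhaled fraction f = 1 − e^(−t/τ) → t = −τ·ln(1 − f) = −1.434·ln(0.07) = 3.813 s.

3.81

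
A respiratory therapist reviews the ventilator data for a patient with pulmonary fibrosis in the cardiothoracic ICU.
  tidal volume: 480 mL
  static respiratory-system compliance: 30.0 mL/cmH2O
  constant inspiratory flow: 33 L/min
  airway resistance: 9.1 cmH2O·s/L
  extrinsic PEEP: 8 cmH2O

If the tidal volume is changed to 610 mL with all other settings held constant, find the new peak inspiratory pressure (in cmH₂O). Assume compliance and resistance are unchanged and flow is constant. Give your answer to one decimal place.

33.3

Flow: 33 L/min ÷ 60 = 0.55 L/s.
PIP = Vt/C + R·V̇ + PEEP (constant-flow equation of motion).
Only the elastic term changes: ΔPIP = ΔVt / C = (610 − 480) / 30.0 = 4.333 cmH2O.
Original PIP = 480/30.0 + 9.1×0.55 + 8 = 29.005 cmH2O; new PIP = 29.005 + (4.333) = 33.338 cmH2O.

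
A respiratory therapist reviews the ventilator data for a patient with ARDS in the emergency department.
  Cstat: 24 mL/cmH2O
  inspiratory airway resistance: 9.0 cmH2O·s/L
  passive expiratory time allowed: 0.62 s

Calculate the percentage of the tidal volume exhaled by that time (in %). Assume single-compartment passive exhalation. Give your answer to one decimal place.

94.3

τ = R × C = 9.0 × 24 mL/cmH2O = 9.0 × 0.024 L/cmH2O = 0.216 s.
Passive exhalation: V(t)/V₀ = e^(−t/τ) = e^(−0.62/0.216) = 0.05668.
Fraction exhaled = 1 − 0.05668 = 0.9433 → 94.33%.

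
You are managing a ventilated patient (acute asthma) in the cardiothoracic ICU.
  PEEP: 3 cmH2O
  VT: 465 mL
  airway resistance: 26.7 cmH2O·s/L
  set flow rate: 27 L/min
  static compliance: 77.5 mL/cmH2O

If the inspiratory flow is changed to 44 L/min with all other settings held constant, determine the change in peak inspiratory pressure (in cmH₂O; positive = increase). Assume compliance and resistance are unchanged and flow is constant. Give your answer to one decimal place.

7.6

Flow: 27 L/min ÷ 60 = 0.45 L/s.
New flow: 44 L/min ÷ 60 = 0.7333 L/s.
PIP = Vt/C + R·V̇ + PEEP (constant-flow equation of motion).
Only the resistive term changes: ΔPIP = R × ΔV̇ = 26.7 × (0.7333 − 0.45) = 26.7 × 0.2833 = 7.564 cmH2O.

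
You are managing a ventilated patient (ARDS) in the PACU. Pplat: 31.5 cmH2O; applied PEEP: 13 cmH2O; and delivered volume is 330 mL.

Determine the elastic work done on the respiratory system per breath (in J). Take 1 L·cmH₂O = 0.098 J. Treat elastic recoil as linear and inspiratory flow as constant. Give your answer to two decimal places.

0.30

Elastic work ≈ ½ × (Pplat − PEEP) × Vt = 0.5 × (31.5 − 13) × 0.330 L = 0.5 × 18.5 × 0.330 = 3.053 L·cmH2O.
× 0.098 J/(L·cmH2O) → 0.2992 J.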